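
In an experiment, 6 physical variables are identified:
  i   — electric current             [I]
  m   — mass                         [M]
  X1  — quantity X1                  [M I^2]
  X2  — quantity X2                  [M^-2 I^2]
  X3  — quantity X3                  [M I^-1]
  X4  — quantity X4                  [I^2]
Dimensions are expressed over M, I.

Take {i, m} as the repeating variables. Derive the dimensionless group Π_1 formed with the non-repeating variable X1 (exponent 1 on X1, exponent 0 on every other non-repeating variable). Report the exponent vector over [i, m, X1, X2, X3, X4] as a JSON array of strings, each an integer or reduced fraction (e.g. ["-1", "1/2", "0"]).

Exponent matrix [M,I] × [i,m,X1,X2,X3,X4]:
  M: [ 0  1  1 -2  1  0]
  I: [ 1  0  2  2 -1  2]
Row reduction gives pivot columns i,m; rank = 2
Repeat: i,m; free: X1,X2,X3,X4
RREF:
  r0: [   1    0    2    2   -1    2]
  r1: [   0    1    1   -2    1    0]
Fix exponent of X1 at 1, X2 at 0, X3 at 0, X4 at 0; solve each RREF row for its pivot's exponent:
  r0: exp(i) + (2)·1 = 0 ⇒ exp(i) = -2
  r1: exp(m) + (1)·1 = 0 ⇒ exp(m) = -1
Π_1 = i^-2 · m^-1 · X1

["-2", "-1", "1", "0", "0", "0"]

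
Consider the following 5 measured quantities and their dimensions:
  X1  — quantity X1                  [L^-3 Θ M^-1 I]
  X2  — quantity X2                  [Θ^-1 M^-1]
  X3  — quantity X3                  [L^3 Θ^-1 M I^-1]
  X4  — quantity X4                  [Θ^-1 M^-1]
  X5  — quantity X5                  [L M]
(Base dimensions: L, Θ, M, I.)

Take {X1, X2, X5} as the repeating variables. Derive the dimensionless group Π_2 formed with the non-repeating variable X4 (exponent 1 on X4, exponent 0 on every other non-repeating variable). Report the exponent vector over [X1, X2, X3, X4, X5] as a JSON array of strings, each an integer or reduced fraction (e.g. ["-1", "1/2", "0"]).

["0", "-1", "0", "1", "0"]

Dimensional matrix (L×Θ×M×I by X1×X2×X3×X4×X5):
  L: [-3  0  3  0  1]
  Θ: [ 1 -1 -1 -1  0]
  M: [-1 -1  1 -1  1]
  I: [ 1  0 -1  0  0]
RREF → pivots at {X1,X2,X5} ⇒ r = 3
Pivot set = {X1,X2,X5}, free = {X3,X4}
RREF:
  r0: [   1    0   -1    0    0]
  r1: [   0    1    0    1    0]
  r2: [   0    0    0    0    1]
  r3: [   0    0    0    0    0]
Fix exponent of X4 at 1, X3 at 0; solve each RREF row for its pivot's exponent:
  r0: exp(X1) + (0)·1 = 0 ⇒ exp(X1) = 0
  r1: exp(X2) + (1)·1 = 0 ⇒ exp(X2) = -1
  r2: exp(X5) + (0)·1 = 0 ⇒ exp(X5) = 0
Π_2 = X2^-1 · X4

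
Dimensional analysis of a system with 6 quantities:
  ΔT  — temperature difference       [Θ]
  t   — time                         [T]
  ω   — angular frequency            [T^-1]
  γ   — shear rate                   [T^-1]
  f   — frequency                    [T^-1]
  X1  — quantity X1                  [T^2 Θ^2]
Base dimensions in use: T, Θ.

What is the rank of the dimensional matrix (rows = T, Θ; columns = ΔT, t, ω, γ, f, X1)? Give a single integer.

Dimensional matrix (T×Θ by ΔT×t×ω×γ×f×X1):
  T: [ 0  1 -1 -1 -1  2]
  Θ: [ 1  0  0  0  0  2]
RREF → pivots at {ΔT,t} ⇒ r = 2

2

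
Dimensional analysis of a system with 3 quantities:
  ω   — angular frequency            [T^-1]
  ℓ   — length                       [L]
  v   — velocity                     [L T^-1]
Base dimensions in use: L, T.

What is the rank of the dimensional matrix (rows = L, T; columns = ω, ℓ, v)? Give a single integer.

Dimensional matrix (L×T by ω×ℓ×v):
  L: [ 0  1  1]
  T: [-1  0 -1]
Echelon form has 2 nonzero rows (pivots: ω,ℓ)

2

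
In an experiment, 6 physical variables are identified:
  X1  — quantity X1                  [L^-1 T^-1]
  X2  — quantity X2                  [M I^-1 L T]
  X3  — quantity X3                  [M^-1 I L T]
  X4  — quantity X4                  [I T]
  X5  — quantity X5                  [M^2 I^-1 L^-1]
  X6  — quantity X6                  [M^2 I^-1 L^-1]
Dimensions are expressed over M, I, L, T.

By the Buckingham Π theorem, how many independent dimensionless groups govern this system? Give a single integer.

3

Write exponents as rows M,I,L,T / cols X1,X2,X3,X4,X5,X6:
  M: [ 0  1 -1  0  2  2]
  I: [ 0 -1  1  1 -1 -1]
  L: [-1  1  1  0 -1 -1]
  T: [-1  1  1  1  0  0]
RREF → pivots at {X1,X2,X4} ⇒ r = 3
6 vars − rank 3 = 3 Π groups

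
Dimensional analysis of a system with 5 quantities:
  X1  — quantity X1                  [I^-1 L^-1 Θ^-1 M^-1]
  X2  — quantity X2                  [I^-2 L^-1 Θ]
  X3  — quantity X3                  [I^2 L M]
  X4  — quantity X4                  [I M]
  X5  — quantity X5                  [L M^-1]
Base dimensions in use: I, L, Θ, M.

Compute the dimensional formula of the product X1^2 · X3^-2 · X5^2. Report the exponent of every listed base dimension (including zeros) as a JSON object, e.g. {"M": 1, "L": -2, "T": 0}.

Write exponents as rows I,L,Θ,M / cols X1,X2,X3,X4,X5:
  I: [-1 -2  2  1  0]
  L: [-1 -1  1  0  1]
  Θ: [-1  1  0  0  0]
  M: [-1  0  1  1 -1]
  [I]: (2)·-1+(-2)·2+(2)·0 = -6
  [L]: (2)·-1+(-2)·1+(2)·1 = -2
  [Θ]: (2)·-1+(-2)·0+(2)·0 = -2
  [M]: (2)·-1+(-2)·1+(2)·-1 = -6
⇒ I^-6 L^-2 Θ^-2 M^-6

{"I": -6, "L": -2, "Θ": -2, "M": -6}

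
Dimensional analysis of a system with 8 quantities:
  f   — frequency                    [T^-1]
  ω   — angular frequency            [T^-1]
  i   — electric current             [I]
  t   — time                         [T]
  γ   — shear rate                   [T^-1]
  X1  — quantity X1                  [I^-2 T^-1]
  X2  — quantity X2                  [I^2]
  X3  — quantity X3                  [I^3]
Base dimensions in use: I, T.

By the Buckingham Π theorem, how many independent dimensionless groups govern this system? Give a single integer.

Write exponents as rows I,T / cols f,ω,i,t,γ,X1,X2,X3:
  I: [ 0  0  1  0  0 -2  2  3]
  T: [-1 -1  0  1 -1 -1  0  0]
Echelon form has 2 nonzero rows (pivots: f,i)
n=8, r=2 ⇒ 6 dimensionless groups

6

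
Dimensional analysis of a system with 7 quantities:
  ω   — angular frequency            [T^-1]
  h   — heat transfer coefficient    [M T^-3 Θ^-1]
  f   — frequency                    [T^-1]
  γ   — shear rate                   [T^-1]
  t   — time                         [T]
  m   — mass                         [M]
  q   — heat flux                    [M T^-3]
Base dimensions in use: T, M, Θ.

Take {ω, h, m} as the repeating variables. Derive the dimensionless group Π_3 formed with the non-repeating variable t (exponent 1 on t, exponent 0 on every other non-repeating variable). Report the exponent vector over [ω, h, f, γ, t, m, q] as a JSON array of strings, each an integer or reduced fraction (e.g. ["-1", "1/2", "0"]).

Write exponents as rows T,M,Θ / cols ω,h,f,γ,t,m,q:
  T: [-1 -3 -1 -1  1  0 -3]
  M: [ 0  1  0  0  0  1  1]
  Θ: [ 0 -1  0  0  0  0  0]
Echelon form has 3 nonzero rows (pivots: ω,h,m)
Repeat: ω,h,m; free: f,γ,t,q
RREF:
  r0: [   1    0    1    1   -1    0    3]
  r1: [   0    1    0    0    0    0    0]
  r2: [   0    0    0    0    0    1    1]
Fix exponent of t at 1, f at 0, γ at 0, q at 0; solve each RREF row for its pivot's exponent:
  r0: exp(ω) + (-1)·1 = 0 ⇒ exp(ω) = 1
  r1: exp(h) + (0)·1 = 0 ⇒ exp(h) = 0
  r2: exp(m) + (0)·1 = 0 ⇒ exp(m) = 0
Π_3 = ω · t

["1", "0", "0", "0", "1", "0", "0"]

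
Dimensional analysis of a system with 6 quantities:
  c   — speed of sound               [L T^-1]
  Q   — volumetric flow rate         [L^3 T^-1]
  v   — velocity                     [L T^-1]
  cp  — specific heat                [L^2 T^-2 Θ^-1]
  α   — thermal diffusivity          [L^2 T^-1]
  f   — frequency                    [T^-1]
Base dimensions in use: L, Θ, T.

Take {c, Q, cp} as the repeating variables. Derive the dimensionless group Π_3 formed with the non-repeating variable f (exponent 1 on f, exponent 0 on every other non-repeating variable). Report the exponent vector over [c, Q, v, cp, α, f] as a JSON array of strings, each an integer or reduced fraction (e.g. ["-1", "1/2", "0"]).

["-3/2", "1/2", "0", "0", "0", "1"]

Exponent matrix [L,Θ,T] × [c,Q,v,cp,α,f]:
  L: [ 1  3  1  2  2  0]
  Θ: [ 0  0  0 -1  0  0]
  T: [-1 -1 -1 -2 -1 -1]
Echelon form has 3 nonzero rows (pivots: c,Q,cp)
Repeat: c,Q,cp; free: v,α,f
RREF:
  r0: [   1    0    1    0  1/2  3/2]
  r1: [   0    1    0    0  1/2 -1/2]
  r2: [   0    0    0    1    0    0]
Fix exponent of f at 1, v at 0, α at 0; solve each RREF row for its pivot's exponent:
  r0: exp(c) + (3/2)·1 = 0 ⇒ exp(c) = -3/2
  r1: exp(Q) + (-1/2)·1 = 0 ⇒ exp(Q) = 1/2
  r2: exp(cp) + (0)·1 = 0 ⇒ exp(cp) = 0
Π_3 = c^(-3/2) · Q^(1/2) · f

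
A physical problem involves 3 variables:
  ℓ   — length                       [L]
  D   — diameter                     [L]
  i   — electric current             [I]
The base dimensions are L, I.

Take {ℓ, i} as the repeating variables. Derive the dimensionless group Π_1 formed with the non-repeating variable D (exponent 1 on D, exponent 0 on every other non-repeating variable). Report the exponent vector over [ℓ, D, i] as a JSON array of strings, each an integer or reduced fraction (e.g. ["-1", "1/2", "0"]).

Exponent matrix [L,I] × [ℓ,D,i]:
  L: [ 1  1  0]
  I: [ 0  0  1]
Row reduction gives pivot columns ℓ,i; rank = 2
Repeat: ℓ,i; free: D
RREF:
  r0: [   1    1    0]
  r1: [   0    0    1]
Fix exponent of D at 1; solve each RREF row for its pivot's exponent:
  r0: exp(ℓ) + (1)·1 = 0 ⇒ exp(ℓ) = -1
  r1: exp(i) + (0)·1 = 0 ⇒ exp(i) = 0
Π_1 = ℓ^-1 · D

["-1", "1", "0"]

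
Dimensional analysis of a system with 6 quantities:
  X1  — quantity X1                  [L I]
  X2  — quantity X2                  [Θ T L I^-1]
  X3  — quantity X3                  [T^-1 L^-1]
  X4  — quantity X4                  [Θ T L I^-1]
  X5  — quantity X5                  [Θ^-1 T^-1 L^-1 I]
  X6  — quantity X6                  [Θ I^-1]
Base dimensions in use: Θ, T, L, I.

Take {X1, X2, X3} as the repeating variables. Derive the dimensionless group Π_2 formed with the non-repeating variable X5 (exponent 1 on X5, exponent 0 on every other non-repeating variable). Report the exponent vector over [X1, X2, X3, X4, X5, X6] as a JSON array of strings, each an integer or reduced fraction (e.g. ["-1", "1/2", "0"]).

["0", "1", "0", "0", "1", "0"]

Exponent matrix [Θ,T,L,I] × [X1,X2,X3,X4,X5,X6]:
  Θ: [ 0  1  0  1 -1  1]
  T: [ 0  1 -1  1 -1  0]
  L: [ 1  1 -1  1 -1  0]
  I: [ 1 -1  0 -1  1 -1]
Echelon form has 3 nonzero rows (pivots: X1,X2,X3)
Pivot set = {X1,X2,X3}, free = {X4,X5,X6}
RREF:
  r0: [   1    0    0    0    0    0]
  r1: [   0    1    0    1   -1    1]
  r2: [   0    0    1    0    0    1]
  r3: [   0    0    0    0    0    0]
Fix exponent of X5 at 1, X4 at 0, X6 at 0; solve each RREF row for its pivot's exponent:
  r0: exp(X1) + (0)·1 = 0 ⇒ exp(X1) = 0
  r1: exp(X2) + (-1)·1 = 0 ⇒ exp(X2) = 1
  r2: exp(X3) + (0)·1 = 0 ⇒ exp(X3) = 0
Π_2 = X2 · X5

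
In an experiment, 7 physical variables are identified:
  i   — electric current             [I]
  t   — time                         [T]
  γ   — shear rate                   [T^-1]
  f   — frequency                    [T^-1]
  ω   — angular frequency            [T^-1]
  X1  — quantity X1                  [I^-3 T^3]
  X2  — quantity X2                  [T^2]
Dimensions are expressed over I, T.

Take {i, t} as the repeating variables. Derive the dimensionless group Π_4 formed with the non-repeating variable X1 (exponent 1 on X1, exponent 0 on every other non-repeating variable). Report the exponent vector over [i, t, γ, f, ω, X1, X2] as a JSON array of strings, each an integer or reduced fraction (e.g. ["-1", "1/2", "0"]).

["3", "-3", "0", "0", "0", "1", "0"]

Dimensional matrix (I×T by i×t×γ×f×ω×X1×X2):
  I: [ 1  0  0  0  0 -3  0]
  T: [ 0  1 -1 -1 -1  3  2]
RREF → pivots at {i,t} ⇒ r = 2
Repeat: i,t; free: γ,f,ω,X1,X2
RREF:
  r0: [   1    0    0    0    0   -3    0]
  r1: [   0    1   -1   -1   -1    3    2]
Fix exponent of X1 at 1, γ at 0, f at 0, ω at 0, X2 at 0; solve each RREF row for its pivot's exponent:
  r0: exp(i) + (-3)·1 = 0 ⇒ exp(i) = 3
  r1: exp(t) + (3)·1 = 0 ⇒ exp(t) = -3
Π_4 = i^3 · t^-3 · X1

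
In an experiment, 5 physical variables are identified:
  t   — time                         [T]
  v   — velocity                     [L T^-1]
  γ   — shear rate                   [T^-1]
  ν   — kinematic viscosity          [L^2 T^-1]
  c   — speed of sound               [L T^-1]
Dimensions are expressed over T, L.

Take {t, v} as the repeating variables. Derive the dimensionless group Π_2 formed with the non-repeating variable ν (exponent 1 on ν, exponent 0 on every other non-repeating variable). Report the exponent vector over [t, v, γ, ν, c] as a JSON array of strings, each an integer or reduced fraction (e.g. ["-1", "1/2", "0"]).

Write exponents as rows T,L / cols t,v,γ,ν,c:
  T: [ 1 -1 -1 -1 -1]
  L: [ 0  1  0  2  1]
RREF → pivots at {t,v} ⇒ r = 2
Pivot set = {t,v}, free = {γ,ν,c}
RREF:
  r0: [   1    0   -1    1    0]
  r1: [   0    1    0    2    1]
Fix exponent of ν at 1, γ at 0, c at 0; solve each RREF row for its pivot's exponent:
  r0: exp(t) + (1)·1 = 0 ⇒ exp(t) = -1
  r1: exp(v) + (2)·1 = 0 ⇒ exp(v) = -2
Π_2 = t^-1 · v^-2 · ν

["-1", "-2", "0", "1", "0"]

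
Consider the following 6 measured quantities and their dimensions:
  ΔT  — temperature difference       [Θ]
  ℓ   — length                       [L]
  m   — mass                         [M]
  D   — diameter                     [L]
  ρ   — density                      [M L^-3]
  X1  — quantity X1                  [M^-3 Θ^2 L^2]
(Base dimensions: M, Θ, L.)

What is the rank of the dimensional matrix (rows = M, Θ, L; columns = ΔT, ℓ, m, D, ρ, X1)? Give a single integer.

Exponent matrix [M,Θ,L] × [ΔT,ℓ,m,D,ρ,X1]:
  M: [ 0  0  1  0  1 -3]
  Θ: [ 1  0  0  0  0  2]
  L: [ 0  1  0  1 -3  2]
Row reduction gives pivot columns ΔT,ℓ,m; rank = 3

3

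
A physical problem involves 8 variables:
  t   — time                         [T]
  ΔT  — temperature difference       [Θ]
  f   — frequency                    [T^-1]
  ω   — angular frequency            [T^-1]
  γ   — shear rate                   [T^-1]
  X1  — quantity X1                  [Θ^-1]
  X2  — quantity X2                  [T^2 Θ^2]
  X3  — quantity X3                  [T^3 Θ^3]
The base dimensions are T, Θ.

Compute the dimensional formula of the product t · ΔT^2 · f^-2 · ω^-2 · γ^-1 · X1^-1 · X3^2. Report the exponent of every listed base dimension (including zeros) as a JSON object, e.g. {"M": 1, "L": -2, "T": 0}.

Write exponents as rows T,Θ / cols t,ΔT,f,ω,γ,X1,X2,X3:
  T: [ 1  0 -1 -1 -1  0  2  3]
  Θ: [ 0  1  0  0  0 -1  2  3]
  [T]: (1)·1+(2)·0+(-2)·-1+(-2)·-1+(-1)·-1+(-1)·0+(2)·3 = 12
  [Θ]: (1)·0+(2)·1+(-2)·0+(-2)·0+(-1)·0+(-1)·-1+(2)·3 = 9
⇒ T^12 Θ^9

{"T": 12, "Θ": 9}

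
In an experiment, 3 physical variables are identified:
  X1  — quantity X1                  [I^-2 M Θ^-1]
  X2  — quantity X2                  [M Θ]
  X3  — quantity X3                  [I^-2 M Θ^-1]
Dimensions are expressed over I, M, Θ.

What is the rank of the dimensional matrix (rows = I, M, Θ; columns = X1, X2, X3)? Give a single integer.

Dimensional matrix (I×M×Θ by X1×X2×X3):
  I: [-2  0 -2]
  M: [ 1  1  1]
  Θ: [-1  1 -1]
Row reduction gives pivot columns X1,X2; rank = 2

2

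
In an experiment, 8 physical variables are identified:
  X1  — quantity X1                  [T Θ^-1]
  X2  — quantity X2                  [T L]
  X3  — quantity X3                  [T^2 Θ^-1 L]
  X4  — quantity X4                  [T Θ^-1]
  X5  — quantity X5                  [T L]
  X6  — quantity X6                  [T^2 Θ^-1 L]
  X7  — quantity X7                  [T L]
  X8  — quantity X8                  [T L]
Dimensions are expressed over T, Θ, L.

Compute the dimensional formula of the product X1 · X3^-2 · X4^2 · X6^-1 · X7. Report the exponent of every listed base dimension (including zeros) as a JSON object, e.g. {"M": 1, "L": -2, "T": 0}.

{"T": -2, "Θ": 0, "L": -2}

Dimensional matrix (T×Θ×L by X1×X2×X3×X4×X5×X6×X7×X8):
  T: [ 1  1  2  1  1  2  1  1]
  Θ: [-1  0 -1 -1  0 -1  0  0]
  L: [ 0  1  1  0  1  1  1  1]
  [T]: (1)·1+(-2)·2+(2)·1+(-1)·2+(1)·1 = -2
  [Θ]: (1)·-1+(-2)·-1+(2)·-1+(-1)·-1+(1)·0 = 0
  [L]: (1)·0+(-2)·1+(2)·0+(-1)·1+(1)·1 = -2
⇒ T^-2 L^-2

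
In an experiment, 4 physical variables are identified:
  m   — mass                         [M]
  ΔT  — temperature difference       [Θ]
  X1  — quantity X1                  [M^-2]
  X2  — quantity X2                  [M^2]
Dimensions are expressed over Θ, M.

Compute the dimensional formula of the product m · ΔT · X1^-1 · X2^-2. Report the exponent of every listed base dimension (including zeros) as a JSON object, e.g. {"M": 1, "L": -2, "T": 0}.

Exponent matrix [Θ,M] × [m,ΔT,X1,X2]:
  Θ: [ 0  1  0  0]
  M: [ 1  0 -2  2]
  [Θ]: (1)·0+(1)·1+(-1)·0+(-2)·0 = 1
  [M]: (1)·1+(1)·0+(-1)·-2+(-2)·2 = -1
⇒ Θ M^-1

{"Θ": 1, "M": -1}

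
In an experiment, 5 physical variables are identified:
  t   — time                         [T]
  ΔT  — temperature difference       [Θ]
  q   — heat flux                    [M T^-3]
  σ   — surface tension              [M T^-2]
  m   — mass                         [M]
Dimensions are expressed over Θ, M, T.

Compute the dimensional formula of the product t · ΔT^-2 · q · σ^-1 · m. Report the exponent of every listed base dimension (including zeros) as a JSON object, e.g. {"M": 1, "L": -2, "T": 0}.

Write exponents as rows Θ,M,T / cols t,ΔT,q,σ,m:
  Θ: [ 0  1  0  0  0]
  M: [ 0  0  1  1  1]
  T: [ 1  0 -3 -2  0]
  [Θ]: (1)·0+(-2)·1+(1)·0+(-1)·0+(1)·0 = -2
  [M]: (1)·0+(-2)·0+(1)·1+(-1)·1+(1)·1 = 1
  [T]: (1)·1+(-2)·0+(1)·-3+(-1)·-2+(1)·0 = 0
⇒ Θ^-2 M

{"Θ": -2, "M": 1, "T": 0}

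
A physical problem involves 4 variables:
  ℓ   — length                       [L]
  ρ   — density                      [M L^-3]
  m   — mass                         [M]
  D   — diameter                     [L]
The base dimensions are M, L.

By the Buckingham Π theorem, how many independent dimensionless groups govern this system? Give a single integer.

Exponent matrix [M,L] × [ℓ,ρ,m,D]:
  M: [ 0  1  1  0]
  L: [ 1 -3  0  1]
Row reduction gives pivot columns ℓ,ρ; rank = 2
n=4, r=2 ⇒ 2 dimensionless groups

2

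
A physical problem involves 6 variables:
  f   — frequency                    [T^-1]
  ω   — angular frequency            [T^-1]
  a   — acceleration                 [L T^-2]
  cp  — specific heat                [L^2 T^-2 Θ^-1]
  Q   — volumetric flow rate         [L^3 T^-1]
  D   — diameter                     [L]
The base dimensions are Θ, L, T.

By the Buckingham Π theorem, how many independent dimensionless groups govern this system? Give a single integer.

Dimensional matrix (Θ×L×T by f×ω×a×cp×Q×D):
  Θ: [ 0  0  0 -1  0  0]
  L: [ 0  0  1  2  3  1]
  T: [-1 -1 -2 -2 -1  0]
Echelon form has 3 nonzero rows (pivots: f,a,cp)
n=6, r=3 ⇒ 3 dimensionless groups

3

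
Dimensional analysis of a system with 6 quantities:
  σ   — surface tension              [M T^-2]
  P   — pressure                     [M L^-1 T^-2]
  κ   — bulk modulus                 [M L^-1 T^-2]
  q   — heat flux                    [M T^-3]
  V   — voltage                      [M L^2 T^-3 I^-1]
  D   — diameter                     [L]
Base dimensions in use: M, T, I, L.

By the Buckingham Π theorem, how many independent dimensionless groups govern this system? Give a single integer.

Dimensional matrix (M×T×I×L by σ×P×κ×q×V×D):
  M: [ 1  1  1  1  1  0]
  T: [-2 -2 -2 -3 -3  0]
  I: [ 0  0  0  0 -1  0]
  L: [ 0 -1 -1  0  2  1]
Echelon form has 4 nonzero rows (pivots: σ,P,q,V)
6 vars − rank 4 = 2 Π groups

2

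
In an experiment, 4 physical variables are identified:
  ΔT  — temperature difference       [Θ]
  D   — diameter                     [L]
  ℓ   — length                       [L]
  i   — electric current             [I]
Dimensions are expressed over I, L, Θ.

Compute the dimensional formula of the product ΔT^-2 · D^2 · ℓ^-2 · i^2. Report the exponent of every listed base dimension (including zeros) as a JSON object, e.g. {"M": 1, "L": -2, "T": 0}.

{"I": 2, "L": 0, "Θ": -2}

Exponent matrix [I,L,Θ] × [ΔT,D,ℓ,i]:
  I: [ 0  0  0  1]
  L: [ 0  1  1  0]
  Θ: [ 1  0  0  0]
  [I]: (-2)·0+(2)·0+(-2)·0+(2)·1 = 2
  [L]: (-2)·0+(2)·1+(-2)·1+(2)·0 = 0
  [Θ]: (-2)·1+(2)·0+(-2)·0+(2)·0 = -2
⇒ I^2 Θ^-2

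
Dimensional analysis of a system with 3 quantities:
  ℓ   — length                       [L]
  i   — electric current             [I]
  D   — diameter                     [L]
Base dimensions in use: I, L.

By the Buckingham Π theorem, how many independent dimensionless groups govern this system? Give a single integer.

Exponent matrix [I,L] × [ℓ,i,D]:
  I: [ 0  1  0]
  L: [ 1  0  1]
Echelon form has 2 nonzero rows (pivots: ℓ,i)
3 vars − rank 2 = 1 Π group

1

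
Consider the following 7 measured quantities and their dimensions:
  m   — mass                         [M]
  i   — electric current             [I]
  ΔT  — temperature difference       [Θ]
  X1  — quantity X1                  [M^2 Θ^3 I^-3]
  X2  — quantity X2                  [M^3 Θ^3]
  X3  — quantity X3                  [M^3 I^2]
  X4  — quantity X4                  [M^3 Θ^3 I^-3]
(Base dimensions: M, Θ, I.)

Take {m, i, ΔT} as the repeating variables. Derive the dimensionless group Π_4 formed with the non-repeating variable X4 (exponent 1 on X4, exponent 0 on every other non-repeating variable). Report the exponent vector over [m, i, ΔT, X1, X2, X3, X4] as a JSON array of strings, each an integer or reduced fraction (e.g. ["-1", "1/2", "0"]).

Exponent matrix [M,Θ,I] × [m,i,ΔT,X1,X2,X3,X4]:
  M: [ 1  0  0  2  3  3  3]
  Θ: [ 0  0  1  3  3  0  3]
  I: [ 0  1  0 -3  0  2 -3]
Echelon form has 3 nonzero rows (pivots: m,i,ΔT)
Pivot set = {m,i,ΔT}, free = {X1,X2,X3,X4}
RREF:
  r0: [   1    0    0    2    3    3    3]
  r1: [   0    1    0   -3    0    2   -3]
  r2: [   0    0    1    3    3    0    3]
Fix exponent of X4 at 1, X1 at 0, X2 at 0, X3 at 0; solve each RREF row for its pivot's exponent:
  r0: exp(m) + (3)·1 = 0 ⇒ exp(m) = -3
  r1: exp(i) + (-3)·1 = 0 ⇒ exp(i) = 3
  r2: exp(ΔT) + (3)·1 = 0 ⇒ exp(ΔT) = -3
Π_4 = m^-3 · i^3 · ΔT^-3 · X4

["-3", "3", "-3", "0", "0", "0", "1"]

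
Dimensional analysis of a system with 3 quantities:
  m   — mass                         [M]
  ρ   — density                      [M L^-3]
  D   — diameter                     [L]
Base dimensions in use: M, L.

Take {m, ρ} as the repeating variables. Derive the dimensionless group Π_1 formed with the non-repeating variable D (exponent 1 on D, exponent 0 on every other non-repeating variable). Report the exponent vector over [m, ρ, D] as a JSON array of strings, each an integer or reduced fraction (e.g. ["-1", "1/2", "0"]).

Write exponents as rows M,L / cols m,ρ,D:
  M: [ 1  1  0]
  L: [ 0 -3  1]
RREF → pivots at {m,ρ} ⇒ r = 2
Repeat: m,ρ; free: D
RREF:
  r0: [   1    0  1/3]
  r1: [   0    1 -1/3]
Fix exponent of D at 1; solve each RREF row for its pivot's exponent:
  r0: exp(m) + (1/3)·1 = 0 ⇒ exp(m) = -1/3
  r1: exp(ρ) + (-1/3)·1 = 0 ⇒ exp(ρ) = 1/3
Π_1 = m^(-1/3) · ρ^(1/3) · D

["-1/3", "1/3", "1"]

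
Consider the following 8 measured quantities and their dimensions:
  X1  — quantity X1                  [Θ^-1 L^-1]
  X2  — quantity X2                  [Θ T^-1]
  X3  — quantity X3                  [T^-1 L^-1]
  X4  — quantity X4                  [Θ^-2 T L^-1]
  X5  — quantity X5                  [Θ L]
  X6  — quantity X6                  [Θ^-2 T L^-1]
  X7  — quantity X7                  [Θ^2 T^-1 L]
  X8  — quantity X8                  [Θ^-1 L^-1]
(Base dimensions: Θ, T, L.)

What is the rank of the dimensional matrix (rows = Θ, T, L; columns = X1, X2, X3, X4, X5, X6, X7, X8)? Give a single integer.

Exponent matrix [Θ,T,L] × [X1,X2,X3,X4,X5,X6,X7,X8]:
  Θ: [-1  1  0 -2  1 -2  2 -1]
  T: [ 0 -1 -1  1  0  1 -1  0]
  L: [-1  0 -1 -1  1 -1  1 -1]
Row reduction gives pivot columns X1,X2; rank = 2

2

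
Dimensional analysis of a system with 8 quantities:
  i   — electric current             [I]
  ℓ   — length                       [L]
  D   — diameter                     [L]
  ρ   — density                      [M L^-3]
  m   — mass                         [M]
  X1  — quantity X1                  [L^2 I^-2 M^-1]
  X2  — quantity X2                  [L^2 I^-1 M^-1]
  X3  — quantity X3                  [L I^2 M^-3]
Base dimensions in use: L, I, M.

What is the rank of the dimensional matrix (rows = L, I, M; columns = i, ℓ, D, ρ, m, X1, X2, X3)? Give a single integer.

3

Dimensional matrix (L×I×M by i×ℓ×D×ρ×m×X1×X2×X3):
  L: [ 0  1  1 -3  0  2  2  1]
  I: [ 1  0  0  0  0 -2 -1  2]
  M: [ 0  0  0  1  1 -1 -1 -3]
RREF → pivots at {i,ℓ,ρ} ⇒ r = 3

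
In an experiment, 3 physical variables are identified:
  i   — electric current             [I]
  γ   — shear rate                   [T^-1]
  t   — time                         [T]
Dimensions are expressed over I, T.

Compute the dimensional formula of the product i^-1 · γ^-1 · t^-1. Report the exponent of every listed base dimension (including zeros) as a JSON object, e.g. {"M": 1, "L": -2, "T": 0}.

{"I": -1, "T": 0}

Exponent matrix [I,T] × [i,γ,t]:
  I: [ 1  0  0]
  T: [ 0 -1  1]
  [I]: (-1)·1+(-1)·0+(-1)·0 = -1
  [T]: (-1)·0+(-1)·-1+(-1)·1 = 0
⇒ I^-1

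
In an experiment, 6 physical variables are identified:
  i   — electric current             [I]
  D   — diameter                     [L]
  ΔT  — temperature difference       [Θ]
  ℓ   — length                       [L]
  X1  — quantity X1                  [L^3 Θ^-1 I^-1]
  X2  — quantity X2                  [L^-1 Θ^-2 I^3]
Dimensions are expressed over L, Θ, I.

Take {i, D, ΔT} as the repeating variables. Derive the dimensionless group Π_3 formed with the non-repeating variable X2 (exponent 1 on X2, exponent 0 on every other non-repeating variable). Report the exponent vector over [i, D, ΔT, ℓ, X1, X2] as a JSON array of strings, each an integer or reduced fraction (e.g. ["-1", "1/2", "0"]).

["-3", "1", "2", "0", "0", "1"]

Exponent matrix [L,Θ,I] × [i,D,ΔT,ℓ,X1,X2]:
  L: [ 0  1  0  1  3 -1]
  Θ: [ 0  0  1  0 -1 -2]
  I: [ 1  0  0  0 -1  3]
RREF → pivots at {i,D,ΔT} ⇒ r = 3
Pivot set = {i,D,ΔT}, free = {ℓ,X1,X2}
RREF:
  r0: [   1    0    0    0   -1    3]
  r1: [   0    1    0    1    3   -1]
  r2: [   0    0    1    0   -1   -2]
Fix exponent of X2 at 1, ℓ at 0, X1 at 0; solve each RREF row for its pivot's exponent:
  r0: exp(i) + (3)·1 = 0 ⇒ exp(i) = -3
  r1: exp(D) + (-1)·1 = 0 ⇒ exp(D) = 1
  r2: exp(ΔT) + (-2)·1 = 0 ⇒ exp(ΔT) = 2
Π_3 = i^-3 · D · ΔT^2 · X2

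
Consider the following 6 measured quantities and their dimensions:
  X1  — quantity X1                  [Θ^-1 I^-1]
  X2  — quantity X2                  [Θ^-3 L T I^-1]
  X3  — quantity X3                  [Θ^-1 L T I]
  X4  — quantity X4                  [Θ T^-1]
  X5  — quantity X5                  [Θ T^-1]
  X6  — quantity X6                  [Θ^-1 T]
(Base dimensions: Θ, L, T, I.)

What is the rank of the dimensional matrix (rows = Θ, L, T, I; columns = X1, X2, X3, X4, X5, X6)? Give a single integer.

Exponent matrix [Θ,L,T,I] × [X1,X2,X3,X4,X5,X6]:
  Θ: [-1 -3 -1  1  1 -1]
  L: [ 0  1  1  0  0  0]
  T: [ 0  1  1 -1 -1  1]
  I: [-1 -1  1  0  0  0]
Row reduction gives pivot columns X1,X2,X4; rank = 3

3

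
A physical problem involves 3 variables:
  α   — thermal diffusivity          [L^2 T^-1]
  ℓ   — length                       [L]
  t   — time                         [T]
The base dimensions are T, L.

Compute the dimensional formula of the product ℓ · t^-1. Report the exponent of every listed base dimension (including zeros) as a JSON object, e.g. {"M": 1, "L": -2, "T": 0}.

Exponent matrix [T,L] × [α,ℓ,t]:
  T: [-1  0  1]
  L: [ 2  1  0]
  [T]: (1)·0+(-1)·1 = -1
  [L]: (1)·1+(-1)·0 = 1
⇒ T^-1 L

{"T": -1, "L": 1}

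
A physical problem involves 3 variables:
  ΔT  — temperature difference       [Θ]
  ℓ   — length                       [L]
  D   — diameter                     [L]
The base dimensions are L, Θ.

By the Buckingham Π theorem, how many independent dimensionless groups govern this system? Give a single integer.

1

Exponent matrix [L,Θ] × [ΔT,ℓ,D]:
  L: [ 0  1  1]
  Θ: [ 1  0  0]
Echelon form has 2 nonzero rows (pivots: ΔT,ℓ)
3 vars − rank 2 = 1 Π group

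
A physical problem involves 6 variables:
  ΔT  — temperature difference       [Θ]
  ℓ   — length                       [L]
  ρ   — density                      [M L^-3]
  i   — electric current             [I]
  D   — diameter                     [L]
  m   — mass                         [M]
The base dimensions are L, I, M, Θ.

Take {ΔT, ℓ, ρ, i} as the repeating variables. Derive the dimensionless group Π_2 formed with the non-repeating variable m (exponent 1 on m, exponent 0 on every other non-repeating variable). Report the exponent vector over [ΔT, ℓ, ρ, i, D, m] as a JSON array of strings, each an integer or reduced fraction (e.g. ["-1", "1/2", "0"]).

["0", "-3", "-1", "0", "0", "1"]

Exponent matrix [L,I,M,Θ] × [ΔT,ℓ,ρ,i,D,m]:
  L: [ 0  1 -3  0  1  0]
  I: [ 0  0  0  1  0  0]
  M: [ 0  0  1  0  0  1]
  Θ: [ 1  0  0  0  0  0]
RREF → pivots at {ΔT,ℓ,ρ,i} ⇒ r = 4
Pivot set = {ΔT,ℓ,ρ,i}, free = {D,m}
RREF:
  r0: [   1    0    0    0    0    0]
  r1: [   0    1    0    0    1    3]
  r2: [   0    0    1    0    0    1]
  r3: [   0    0    0    1    0    0]
Fix exponent of m at 1, D at 0; solve each RREF row for its pivot's exponent:
  r0: exp(ΔT) + (0)·1 = 0 ⇒ exp(ΔT) = 0
  r1: exp(ℓ) + (3)·1 = 0 ⇒ exp(ℓ) = -3
  r2: exp(ρ) + (1)·1 = 0 ⇒ exp(ρ) = -1
  r3: exp(i) + (0)·1 = 0 ⇒ exp(i) = 0
Π_2 = ℓ^-3 · ρ^-1 · m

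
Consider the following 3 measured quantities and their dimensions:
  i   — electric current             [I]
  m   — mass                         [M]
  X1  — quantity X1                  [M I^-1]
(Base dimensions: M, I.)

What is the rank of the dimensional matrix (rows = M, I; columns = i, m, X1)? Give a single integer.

Exponent matrix [M,I] × [i,m,X1]:
  M: [ 0  1  1]
  I: [ 1  0 -1]
Echelon form has 2 nonzero rows (pivots: i,m)

2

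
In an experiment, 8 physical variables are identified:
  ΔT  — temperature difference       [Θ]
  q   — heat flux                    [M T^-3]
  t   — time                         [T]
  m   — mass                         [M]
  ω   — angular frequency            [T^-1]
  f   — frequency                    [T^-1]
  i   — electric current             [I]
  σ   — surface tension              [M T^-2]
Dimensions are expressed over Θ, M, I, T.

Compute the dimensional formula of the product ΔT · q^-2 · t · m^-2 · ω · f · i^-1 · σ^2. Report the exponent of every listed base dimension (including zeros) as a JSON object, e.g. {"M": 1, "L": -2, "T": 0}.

Exponent matrix [Θ,M,I,T] × [ΔT,q,t,m,ω,f,i,σ]:
  Θ: [ 1  0  0  0  0  0  0  0]
  M: [ 0  1  0  1  0  0  0  1]
  I: [ 0  0  0  0  0  0  1  0]
  T: [ 0 -3  1  0 -1 -1  0 -2]
  [Θ]: (1)·1+(-2)·0+(1)·0+(-2)·0+(1)·0+(1)·0+(-1)·0+(2)·0 = 1
  [M]: (1)·0+(-2)·1+(1)·0+(-2)·1+(1)·0+(1)·0+(-1)·0+(2)·1 = -2
  [I]: (1)·0+(-2)·0+(1)·0+(-2)·0+(1)·0+(1)·0+(-1)·1+(2)·0 = -1
  [T]: (1)·0+(-2)·-3+(1)·1+(-2)·0+(1)·-1+(1)·-1+(-1)·0+(2)·-2 = 1
⇒ Θ M^-2 I^-1 T

{"Θ": 1, "M": -2, "I": -1, "T": 1}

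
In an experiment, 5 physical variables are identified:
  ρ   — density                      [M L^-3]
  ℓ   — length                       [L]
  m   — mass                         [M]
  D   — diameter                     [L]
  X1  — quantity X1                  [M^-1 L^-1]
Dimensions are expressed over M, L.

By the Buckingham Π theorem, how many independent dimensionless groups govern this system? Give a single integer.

Write exponents as rows M,L / cols ρ,ℓ,m,D,X1:
  M: [ 1  0  1  0 -1]
  L: [-3  1  0  1 -1]
Echelon form has 2 nonzero rows (pivots: ρ,ℓ)
Π count = n − r = 5 − 2 = 3

3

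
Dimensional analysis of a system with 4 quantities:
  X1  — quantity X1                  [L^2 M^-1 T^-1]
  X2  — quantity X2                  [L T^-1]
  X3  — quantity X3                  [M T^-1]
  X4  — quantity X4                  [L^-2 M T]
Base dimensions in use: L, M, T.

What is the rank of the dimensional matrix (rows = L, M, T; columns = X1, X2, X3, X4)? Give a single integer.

Dimensional matrix (L×M×T by X1×X2×X3×X4):
  L: [ 2  1  0 -2]
  M: [-1  0  1  1]
  T: [-1 -1 -1  1]
Echelon form has 2 nonzero rows (pivots: X1,X2)

2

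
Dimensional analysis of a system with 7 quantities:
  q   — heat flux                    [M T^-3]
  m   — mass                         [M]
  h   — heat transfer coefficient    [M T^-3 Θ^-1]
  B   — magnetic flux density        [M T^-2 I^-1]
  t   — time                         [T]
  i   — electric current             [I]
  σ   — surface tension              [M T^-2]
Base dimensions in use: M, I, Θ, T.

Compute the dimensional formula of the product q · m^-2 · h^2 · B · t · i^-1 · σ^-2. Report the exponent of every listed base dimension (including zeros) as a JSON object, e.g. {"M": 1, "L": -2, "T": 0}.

Exponent matrix [M,I,Θ,T] × [q,m,h,B,t,i,σ]:
  M: [ 1  1  1  1  0  0  1]
  I: [ 0  0  0 -1  0  1  0]
  Θ: [ 0  0 -1  0  0  0  0]
  T: [-3  0 -3 -2  1  0 -2]
  [M]: (1)·1+(-2)·1+(2)·1+(1)·1+(1)·0+(-1)·0+(-2)·1 = 0
  [I]: (1)·0+(-2)·0+(2)·0+(1)·-1+(1)·0+(-1)·1+(-2)·0 = -2
  [Θ]: (1)·0+(-2)·0+(2)·-1+(1)·0+(1)·0+(-1)·0+(-2)·0 = -2
  [T]: (1)·-3+(-2)·0+(2)·-3+(1)·-2+(1)·1+(-1)·0+(-2)·-2 = -6
⇒ I^-2 Θ^-2 T^-6

{"M": 0, "I": -2, "Θ": -2, "T": -6}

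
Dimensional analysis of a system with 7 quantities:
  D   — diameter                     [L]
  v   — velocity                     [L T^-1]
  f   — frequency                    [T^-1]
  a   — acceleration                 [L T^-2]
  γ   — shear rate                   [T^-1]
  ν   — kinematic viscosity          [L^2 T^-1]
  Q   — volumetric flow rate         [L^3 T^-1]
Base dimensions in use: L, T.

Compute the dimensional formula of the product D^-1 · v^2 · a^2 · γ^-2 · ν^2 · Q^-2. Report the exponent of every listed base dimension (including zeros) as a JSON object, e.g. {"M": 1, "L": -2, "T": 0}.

Write exponents as rows L,T / cols D,v,f,a,γ,ν,Q:
  L: [ 1  1  0  1  0  2  3]
  T: [ 0 -1 -1 -2 -1 -1 -1]
  [L]: (-1)·1+(2)·1+(2)·1+(-2)·0+(2)·2+(-2)·3 = 1
  [T]: (-1)·0+(2)·-1+(2)·-2+(-2)·-1+(2)·-1+(-2)·-1 = -4
⇒ L T^-4

{"L": 1, "T": -4}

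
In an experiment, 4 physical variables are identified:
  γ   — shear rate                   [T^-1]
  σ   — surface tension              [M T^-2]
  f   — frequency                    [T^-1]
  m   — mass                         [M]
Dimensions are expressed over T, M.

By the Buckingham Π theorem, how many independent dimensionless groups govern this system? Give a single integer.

Dimensional matrix (T×M by γ×σ×f×m):
  T: [-1 -2 -1  0]
  M: [ 0  1  0  1]
Echelon form has 2 nonzero rows (pivots: γ,σ)
Π count = n − r = 4 − 2 = 2

2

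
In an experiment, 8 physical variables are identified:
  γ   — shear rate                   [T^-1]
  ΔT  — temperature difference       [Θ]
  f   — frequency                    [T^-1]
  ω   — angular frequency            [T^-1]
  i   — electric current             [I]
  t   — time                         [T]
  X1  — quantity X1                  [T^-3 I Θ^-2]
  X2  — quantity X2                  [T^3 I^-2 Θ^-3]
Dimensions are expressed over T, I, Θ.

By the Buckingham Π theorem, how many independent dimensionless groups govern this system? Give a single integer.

Write exponents as rows T,I,Θ / cols γ,ΔT,f,ω,i,t,X1,X2:
  T: [-1  0 -1 -1  0  1 -3  3]
  I: [ 0  0  0  0  1  0  1 -2]
  Θ: [ 0  1  0  0  0  0 -2 -3]
Row reduction gives pivot columns γ,ΔT,i; rank = 3
n=8, r=3 ⇒ 5 dimensionless groups

5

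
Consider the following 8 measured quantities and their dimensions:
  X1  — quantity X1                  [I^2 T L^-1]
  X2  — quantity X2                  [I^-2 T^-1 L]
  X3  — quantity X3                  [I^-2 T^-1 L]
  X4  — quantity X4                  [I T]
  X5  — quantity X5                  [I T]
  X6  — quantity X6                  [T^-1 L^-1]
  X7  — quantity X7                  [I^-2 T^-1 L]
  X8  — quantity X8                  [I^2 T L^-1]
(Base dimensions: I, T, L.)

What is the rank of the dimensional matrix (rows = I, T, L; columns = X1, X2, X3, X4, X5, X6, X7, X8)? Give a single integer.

2

Exponent matrix [I,T,L] × [X1,X2,X3,X4,X5,X6,X7,X8]:
  I: [ 2 -2 -2  1  1  0 -2  2]
  T: [ 1 -1 -1  1  1 -1 -1  1]
  L: [-1  1  1  0  0 -1  1 -1]
Row reduction gives pivot columns X1,X4; rank = 2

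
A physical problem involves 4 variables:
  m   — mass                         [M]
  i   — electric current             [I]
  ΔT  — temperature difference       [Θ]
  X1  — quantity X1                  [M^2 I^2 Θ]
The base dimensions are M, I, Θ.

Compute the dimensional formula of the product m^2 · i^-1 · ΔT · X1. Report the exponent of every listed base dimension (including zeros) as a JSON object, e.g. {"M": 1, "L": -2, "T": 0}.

{"M": 4, "I": 1, "Θ": 2}

Dimensional matrix (M×I×Θ by m×i×ΔT×X1):
  M: [ 1  0  0  2]
  I: [ 0  1  0  2]
  Θ: [ 0  0  1  1]
  [M]: (2)·1+(-1)·0+(1)·0+(1)·2 = 4
  [I]: (2)·0+(-1)·1+(1)·0+(1)·2 = 1
  [Θ]: (2)·0+(-1)·0+(1)·1+(1)·1 = 2
⇒ M^4 I Θ^2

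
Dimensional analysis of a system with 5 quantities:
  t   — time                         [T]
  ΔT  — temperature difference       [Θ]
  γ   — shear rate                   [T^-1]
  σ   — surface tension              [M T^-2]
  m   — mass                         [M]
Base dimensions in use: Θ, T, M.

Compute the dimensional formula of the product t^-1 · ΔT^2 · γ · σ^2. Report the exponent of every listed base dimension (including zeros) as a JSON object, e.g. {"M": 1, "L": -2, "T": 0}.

Write exponents as rows Θ,T,M / cols t,ΔT,γ,σ,m:
  Θ: [ 0  1  0  0  0]
  T: [ 1  0 -1 -2  0]
  M: [ 0  0  0  1  1]
  [Θ]: (-1)·0+(2)·1+(1)·0+(2)·0 = 2
  [T]: (-1)·1+(2)·0+(1)·-1+(2)·-2 = -6
  [M]: (-1)·0+(2)·0+(1)·0+(2)·1 = 2
⇒ Θ^2 T^-6 M^2

{"Θ": 2, "T": -6, "M": 2}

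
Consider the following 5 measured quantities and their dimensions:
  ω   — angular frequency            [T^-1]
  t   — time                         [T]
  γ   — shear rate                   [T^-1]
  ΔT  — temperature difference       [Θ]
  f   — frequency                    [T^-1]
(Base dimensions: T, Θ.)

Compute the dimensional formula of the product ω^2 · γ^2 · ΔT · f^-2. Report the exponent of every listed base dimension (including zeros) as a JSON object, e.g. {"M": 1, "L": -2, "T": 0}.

{"T": -2, "Θ": 1}

Exponent matrix [T,Θ] × [ω,t,γ,ΔT,f]:
  T: [-1  1 -1  0 -1]
  Θ: [ 0  0  0  1  0]
  [T]: (2)·-1+(2)·-1+(1)·0+(-2)·-1 = -2
  [Θ]: (2)·0+(2)·0+(1)·1+(-2)·0 = 1
⇒ T^-2 Θ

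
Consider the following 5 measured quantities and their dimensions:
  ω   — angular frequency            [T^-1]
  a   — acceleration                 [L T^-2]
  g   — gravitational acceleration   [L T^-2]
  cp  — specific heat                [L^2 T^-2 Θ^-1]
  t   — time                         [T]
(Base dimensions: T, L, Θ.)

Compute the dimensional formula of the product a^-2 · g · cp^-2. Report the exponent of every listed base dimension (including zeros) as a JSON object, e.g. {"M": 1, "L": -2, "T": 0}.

{"T": 6, "L": -5, "Θ": 2}

Write exponents as rows T,L,Θ / cols ω,a,g,cp,t:
  T: [-1 -2 -2 -2  1]
  L: [ 0  1  1  2  0]
  Θ: [ 0  0  0 -1  0]
  [T]: (-2)·-2+(1)·-2+(-2)·-2 = 6
  [L]: (-2)·1+(1)·1+(-2)·2 = -5
  [Θ]: (-2)·0+(1)·0+(-2)·-1 = 2
⇒ T^6 L^-5 Θ^2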